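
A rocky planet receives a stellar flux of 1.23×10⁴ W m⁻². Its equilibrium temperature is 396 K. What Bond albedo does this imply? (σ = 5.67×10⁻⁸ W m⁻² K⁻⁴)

From T_eq⁴ = S(1−A)/(4σ): 1−A = 4σT_eq⁴/S.
1−A = 4 × 5.67×10⁻⁸ × (396)⁴ / 1.23×10⁴ = 0.453.

A ≈ 0.55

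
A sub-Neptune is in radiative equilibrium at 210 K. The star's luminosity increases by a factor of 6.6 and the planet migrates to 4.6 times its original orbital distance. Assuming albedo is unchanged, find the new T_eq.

T_eq ∝ L^(1/4) · d^(−1/2).
T′ = 210 × 6.6^(1/4) / 4.6^(1/2) = 157 K.

T_eq ≈ 157 K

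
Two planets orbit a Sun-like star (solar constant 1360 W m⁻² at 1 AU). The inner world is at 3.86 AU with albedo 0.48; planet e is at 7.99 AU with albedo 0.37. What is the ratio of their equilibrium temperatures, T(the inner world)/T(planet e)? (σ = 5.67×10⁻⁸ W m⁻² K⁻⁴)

T₁/T₂ ≈ 1.371

T_eq = [S₀(1−A)/(4σd²)]^(1/4), so T ∝ (1−A)^(1/4) / √d.
T₁ = [1360×0.52/(4×5.67×10⁻⁸×3.86²)]^(1/4) = 120.28 K.
T₂ = [1360×0.63/(4×5.67×10⁻⁸×7.99²)]^(1/4) = 87.71 K.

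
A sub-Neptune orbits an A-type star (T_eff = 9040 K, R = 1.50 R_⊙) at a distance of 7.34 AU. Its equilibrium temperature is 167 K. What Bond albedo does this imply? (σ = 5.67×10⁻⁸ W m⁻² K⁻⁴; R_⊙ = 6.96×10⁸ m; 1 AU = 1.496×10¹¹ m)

A ≈ 0.48

R_⋆ = 1.50 × 6.96×10⁸ = 1.04×10⁹ m.
d = 7.34 AU = 1.10×10¹² m.
L = 4πR_⋆²σT_⋆⁴ = 4π(1.04×10⁹)² × 5.67×10⁻⁸ × (9040)⁴ = 5.19×10²⁷ W.
S = L/(4πd²) = 342 W m⁻².
From T_eq⁴ = S(1−A)/(4σ): 1−A = 4σT_eq⁴/S.
1−A = 4 × 5.67×10⁻⁸ × (167)⁴ / 342 = 0.515.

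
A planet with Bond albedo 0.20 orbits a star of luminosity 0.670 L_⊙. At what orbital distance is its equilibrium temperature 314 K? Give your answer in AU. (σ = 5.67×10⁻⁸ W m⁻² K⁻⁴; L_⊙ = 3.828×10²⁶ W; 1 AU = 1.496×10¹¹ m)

L = 0.670 × 3.828×10²⁶ = 2.56×10²⁶ W.
From T_eq⁴ = L(1−A)/(16πσd²): d = √[L(1−A)/(16πσT_eq⁴)].
d = √[2.56×10²⁶ × 0.80 / (16π × 5.67×10⁻⁸ × (314)⁴)] = 8.61×10¹⁰ m = 0.575 AU.

d ≈ 0.575 AU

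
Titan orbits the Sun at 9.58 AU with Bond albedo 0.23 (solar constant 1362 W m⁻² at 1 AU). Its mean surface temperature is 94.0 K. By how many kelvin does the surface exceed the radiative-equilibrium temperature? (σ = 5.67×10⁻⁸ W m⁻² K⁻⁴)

S = 1362/9.58² = 14.84 W m⁻².
T_eq = [S(1−A)/(4σ)]^(1/4) = [14.84×0.77/(4×5.67×10⁻⁸)]^(1/4) = 84.3 K.
ΔT = T_surf − T_eq = 94 − 84.3.

ΔT ≈ 9.7 K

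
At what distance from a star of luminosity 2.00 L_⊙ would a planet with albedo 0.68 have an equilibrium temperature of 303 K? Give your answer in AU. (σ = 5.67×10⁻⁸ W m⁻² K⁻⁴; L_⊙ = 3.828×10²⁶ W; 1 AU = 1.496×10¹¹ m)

L = 2.00 × 3.828×10²⁶ = 7.66×10²⁶ W.
From T_eq⁴ = L(1−A)/(16πσd²): d = √[L(1−A)/(16πσT_eq⁴)].
d = √[7.66×10²⁶ × 0.32 / (16π × 5.67×10⁻⁸ × (303)⁴)] = 1.01×10¹¹ m = 0.675 AU.

d ≈ 0.675 AU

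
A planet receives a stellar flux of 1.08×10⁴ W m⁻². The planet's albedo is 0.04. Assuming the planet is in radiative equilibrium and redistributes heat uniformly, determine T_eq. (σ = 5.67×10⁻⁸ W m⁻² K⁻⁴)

T_eq ≈ 462 K

Energy balance: absorbed = emitted ⇒ πR²·S(1−A) = 4πR²·σT_eq⁴, so T_eq⁴ = S(1−A)/(4σ).
T_eq = [1.08×10⁴ × 0.96 / (4 × 5.67×10⁻⁸)]^(1/4) = (4.57×10¹⁰)^(1/4) = 462 K.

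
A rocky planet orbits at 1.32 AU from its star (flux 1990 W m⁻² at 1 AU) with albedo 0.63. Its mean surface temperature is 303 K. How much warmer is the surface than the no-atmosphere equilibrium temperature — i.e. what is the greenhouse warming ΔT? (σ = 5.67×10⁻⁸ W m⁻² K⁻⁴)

S = 1990/1.32² = 1142 W m⁻².
T_eq = [S(1−A)/(4σ)]^(1/4) = [1142×0.37/(4×5.67×10⁻⁸)]^(1/4) = 207.8 K.
ΔT = T_surf − T_eq = 303 − 207.8.

ΔT ≈ 95.2 K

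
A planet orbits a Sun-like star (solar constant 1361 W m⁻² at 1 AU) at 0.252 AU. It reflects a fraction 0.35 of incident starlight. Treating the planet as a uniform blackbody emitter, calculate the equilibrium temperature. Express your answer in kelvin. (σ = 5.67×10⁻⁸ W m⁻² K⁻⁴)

Flux at 0.252 AU: S = 1361/0.252² = 2.14×10⁴ W m⁻².
Energy balance: absorbed = emitted ⇒ πR²·S(1−A) = 4πR²·σT_eq⁴, so T_eq⁴ = S(1−A)/(4σ).
T_eq = [2.14×10⁴ × 0.65 / (4 × 5.67×10⁻⁸)]^(1/4) = (6.14×10¹⁰)^(1/4) = 498 K.

T_eq ≈ 498 K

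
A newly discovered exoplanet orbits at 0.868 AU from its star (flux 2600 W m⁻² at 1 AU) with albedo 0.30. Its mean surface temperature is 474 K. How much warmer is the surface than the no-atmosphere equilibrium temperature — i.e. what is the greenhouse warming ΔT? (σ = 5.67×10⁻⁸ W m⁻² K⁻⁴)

ΔT ≈ 152.7 K

S = 2600/0.868² = 3451 W m⁻².
T_eq = [S(1−A)/(4σ)]^(1/4) = [3451×0.70/(4×5.67×10⁻⁸)]^(1/4) = 321.3 K.
ΔT = T_surf − T_eq = 474 − 321.3.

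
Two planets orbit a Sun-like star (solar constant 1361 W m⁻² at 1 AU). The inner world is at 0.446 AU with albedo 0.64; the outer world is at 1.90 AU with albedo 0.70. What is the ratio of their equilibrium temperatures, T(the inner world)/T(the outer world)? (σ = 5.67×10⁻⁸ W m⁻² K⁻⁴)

T₁/T₂ ≈ 2.160

T_eq = [S₀(1−A)/(4σd²)]^(1/4), so T ∝ (1−A)^(1/4) / √d.
T₁ = [1361×0.36/(4×5.67×10⁻⁸×0.446²)]^(1/4) = 322.82 K.
T₂ = [1361×0.30/(4×5.67×10⁻⁸×1.90²)]^(1/4) = 149.44 K.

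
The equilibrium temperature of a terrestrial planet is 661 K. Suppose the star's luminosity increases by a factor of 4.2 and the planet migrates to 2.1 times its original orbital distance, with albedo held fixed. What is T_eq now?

T_eq ≈ 653 K

T_eq ∝ L^(1/4) · d^(−1/2).
T′ = 661 × 4.2^(1/4) / 2.1^(1/2) = 653 K.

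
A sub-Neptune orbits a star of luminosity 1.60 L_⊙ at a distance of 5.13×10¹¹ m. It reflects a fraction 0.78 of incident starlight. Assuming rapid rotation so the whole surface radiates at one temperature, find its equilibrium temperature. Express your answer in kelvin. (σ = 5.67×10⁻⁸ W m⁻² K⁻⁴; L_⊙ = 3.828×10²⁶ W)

T_eq ≈ 116 K

L = 1.60 × 3.828×10²⁶ = 6.12×10²⁶ W.
Flux: S = L/(4πd²) = 6.12×10²⁶/(4π×(5.13×10¹¹)²) = 185 W m⁻².
Energy balance: absorbed = emitted ⇒ πR²·S(1−A) = 4πR²·σT_eq⁴, so T_eq⁴ = S(1−A)/(4σ).
T_eq = [185 × 0.22 / (4 × 5.67×10⁻⁸)]^(1/4) = (1.80×10⁸)^(1/4) = 116 K.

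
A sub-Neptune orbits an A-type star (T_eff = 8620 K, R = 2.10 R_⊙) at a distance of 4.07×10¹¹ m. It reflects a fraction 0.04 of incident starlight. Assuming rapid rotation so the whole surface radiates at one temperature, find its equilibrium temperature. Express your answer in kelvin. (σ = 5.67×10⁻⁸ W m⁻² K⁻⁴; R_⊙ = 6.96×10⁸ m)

T_eq ≈ 362 K

R_⋆ = 2.10 × 6.96×10⁸ = 1.46×10⁹ m.
L = 4πR_⋆²σT_⋆⁴ = 4π(1.46×10⁹)² × 5.67×10⁻⁸ × (8620)⁴ = 8.40×10²⁷ W.
S = L/(4πd²) = 4040 W m⁻².
Energy balance: absorbed = emitted ⇒ πR²·S(1−A) = 4πR²·σT_eq⁴, so T_eq⁴ = S(1−A)/(4σ).
T_eq = [4040 × 0.96 / (4 × 5.67×10⁻⁸)]^(1/4) = (1.71×10¹⁰)^(1/4) = 362 K.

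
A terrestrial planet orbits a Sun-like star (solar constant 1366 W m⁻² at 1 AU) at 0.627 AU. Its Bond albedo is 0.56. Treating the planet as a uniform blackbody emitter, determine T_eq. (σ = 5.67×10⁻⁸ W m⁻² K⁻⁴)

T_eq ≈ 287 K

Flux at 0.627 AU: S = 1366/0.627² = 3470 W m⁻².
Energy balance: absorbed = emitted ⇒ πR²·S(1−A) = 4πR²·σT_eq⁴, so T_eq⁴ = S(1−A)/(4σ).
T_eq = [3470 × 0.44 / (4 × 5.67×10⁻⁸)]^(1/4) = (6.74×10⁹)^(1/4) = 287 K.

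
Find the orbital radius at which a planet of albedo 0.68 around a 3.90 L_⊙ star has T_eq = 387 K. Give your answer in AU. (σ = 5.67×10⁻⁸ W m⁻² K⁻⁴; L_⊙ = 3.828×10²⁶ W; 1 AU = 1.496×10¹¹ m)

L = 3.90 × 3.828×10²⁶ = 1.49×10²⁷ W.
From T_eq⁴ = L(1−A)/(16πσd²): d = √[L(1−A)/(16πσT_eq⁴)].
d = √[1.49×10²⁷ × 0.32 / (16π × 5.67×10⁻⁸ × (387)⁴)] = 8.64×10¹⁰ m = 0.578 AU.

d ≈ 0.578 AU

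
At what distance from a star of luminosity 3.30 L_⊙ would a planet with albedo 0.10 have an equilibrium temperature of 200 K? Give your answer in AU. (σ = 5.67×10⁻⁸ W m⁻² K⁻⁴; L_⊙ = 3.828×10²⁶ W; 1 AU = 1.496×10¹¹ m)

d ≈ 3.34 AU

L = 3.30 × 3.828×10²⁶ = 1.26×10²⁷ W.
From T_eq⁴ = L(1−A)/(16πσd²): d = √[L(1−A)/(16πσT_eq⁴)].
d = √[1.26×10²⁷ × 0.90 / (16π × 5.67×10⁻⁸ × (200)⁴)] = 4.99×10¹¹ m = 3.34 AU.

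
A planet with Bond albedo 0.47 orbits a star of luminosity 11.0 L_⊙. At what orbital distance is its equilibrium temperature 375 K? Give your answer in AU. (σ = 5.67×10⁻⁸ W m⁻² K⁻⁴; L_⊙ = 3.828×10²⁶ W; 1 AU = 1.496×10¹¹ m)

L = 11.0 × 3.828×10²⁶ = 4.21×10²⁷ W.
From T_eq⁴ = L(1−A)/(16πσd²): d = √[L(1−A)/(16πσT_eq⁴)].
d = √[4.21×10²⁷ × 0.53 / (16π × 5.67×10⁻⁸ × (375)⁴)] = 1.99×10¹¹ m = 1.33 AU.

d ≈ 1.33 AU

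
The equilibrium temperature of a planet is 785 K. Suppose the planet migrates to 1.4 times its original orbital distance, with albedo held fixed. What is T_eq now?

T_eq ∝ L^(1/4) · d^(−1/2).
T′ = 785 / 1.4^(1/2) = 663 K.

T_eq ≈ 663 K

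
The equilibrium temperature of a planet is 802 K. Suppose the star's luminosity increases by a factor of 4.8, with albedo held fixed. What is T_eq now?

T_eq ∝ L^(1/4) · d^(−1/2).
T′ = 802 × 4.8^(1/4) = 1190 K.

T_eq ≈ 1190 K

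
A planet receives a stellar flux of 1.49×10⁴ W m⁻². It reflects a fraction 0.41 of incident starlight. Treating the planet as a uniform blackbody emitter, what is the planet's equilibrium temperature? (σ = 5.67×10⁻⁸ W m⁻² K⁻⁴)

Energy balance: absorbed = emitted ⇒ πR²·S(1−A) = 4πR²·σT_eq⁴, so T_eq⁴ = S(1−A)/(4σ).
T_eq = [1.49×10⁴ × 0.59 / (4 × 5.67×10⁻⁸)]^(1/4) = (3.88×10¹⁰)^(1/4) = 444 K.

T_eq ≈ 444 K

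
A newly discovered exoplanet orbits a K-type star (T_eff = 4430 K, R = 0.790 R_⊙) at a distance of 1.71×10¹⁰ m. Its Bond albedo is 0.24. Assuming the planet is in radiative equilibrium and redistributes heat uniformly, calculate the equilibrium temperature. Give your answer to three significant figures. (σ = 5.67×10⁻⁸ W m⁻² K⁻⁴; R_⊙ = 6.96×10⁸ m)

R_⋆ = 0.790 × 6.96×10⁸ = 5.50×10⁸ m.
L = 4πR_⋆²σT_⋆⁴ = 4π(5.50×10⁸)² × 5.67×10⁻⁸ × (4430)⁴ = 8.30×10²⁵ W.
S = L/(4πd²) = 2.26×10⁴ W m⁻².
Energy balance: absorbed = emitted ⇒ πR²·S(1−A) = 4πR²·σT_eq⁴, so T_eq⁴ = S(1−A)/(4σ).
T_eq = [2.26×10⁴ × 0.76 / (4 × 5.67×10⁻⁸)]^(1/4) = (7.57×10¹⁰)^(1/4) = 524 K.

T_eq ≈ 524 K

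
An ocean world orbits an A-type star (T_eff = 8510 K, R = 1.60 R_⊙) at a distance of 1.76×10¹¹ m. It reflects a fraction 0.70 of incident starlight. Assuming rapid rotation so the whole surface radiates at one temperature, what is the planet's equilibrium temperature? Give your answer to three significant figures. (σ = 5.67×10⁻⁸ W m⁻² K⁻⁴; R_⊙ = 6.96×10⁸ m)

T_eq ≈ 354 K

R_⋆ = 1.60 × 6.96×10⁸ = 1.11×10⁹ m.
L = 4πR_⋆²σT_⋆⁴ = 4π(1.11×10⁹)² × 5.67×10⁻⁸ × (8510)⁴ = 4.63×10²⁷ W.
S = L/(4πd²) = 1.19×10⁴ W m⁻².
Energy balance: absorbed = emitted ⇒ πR²·S(1−A) = 4πR²·σT_eq⁴, so T_eq⁴ = S(1−A)/(4σ).
T_eq = [1.19×10⁴ × 0.30 / (4 × 5.67×10⁻⁸)]^(1/4) = (1.57×10¹⁰)^(1/4) = 354 K.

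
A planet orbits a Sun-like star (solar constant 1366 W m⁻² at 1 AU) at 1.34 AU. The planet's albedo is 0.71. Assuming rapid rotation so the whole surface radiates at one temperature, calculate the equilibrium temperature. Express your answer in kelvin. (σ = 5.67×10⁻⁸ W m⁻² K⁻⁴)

T_eq ≈ 177 K

Flux at 1.34 AU: S = 1366/1.34² = 761 W m⁻².
Energy balance: absorbed = emitted ⇒ πR²·S(1−A) = 4πR²·σT_eq⁴, so T_eq⁴ = S(1−A)/(4σ).
T_eq = [761 × 0.29 / (4 × 5.67×10⁻⁸)]^(1/4) = (9.73×10⁸)^(1/4) = 177 K.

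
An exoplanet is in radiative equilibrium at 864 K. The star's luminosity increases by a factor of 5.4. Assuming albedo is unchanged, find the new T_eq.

T_eq ∝ L^(1/4) · d^(−1/2).
T′ = 864 × 5.4^(1/4) = 1320 K.

T_eq ≈ 1320 K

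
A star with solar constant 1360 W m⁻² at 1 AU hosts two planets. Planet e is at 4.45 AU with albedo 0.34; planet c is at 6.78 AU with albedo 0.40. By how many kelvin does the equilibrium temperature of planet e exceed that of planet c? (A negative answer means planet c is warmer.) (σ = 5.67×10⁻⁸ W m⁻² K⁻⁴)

T_eq = [S₀(1−A)/(4σd²)]^(1/4), so T ∝ (1−A)^(1/4) / √d.
T₁ = [1360×0.66/(4×5.67×10⁻⁸×4.45²)]^(1/4) = 118.90 K.
T₂ = [1360×0.60/(4×5.67×10⁻⁸×6.78²)]^(1/4) = 94.06 K.

ΔT ≈ 24.8 K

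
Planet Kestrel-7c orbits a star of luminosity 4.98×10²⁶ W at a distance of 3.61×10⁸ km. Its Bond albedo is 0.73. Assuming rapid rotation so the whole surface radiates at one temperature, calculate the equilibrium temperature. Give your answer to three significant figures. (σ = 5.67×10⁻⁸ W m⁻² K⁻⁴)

d = 3.61×10⁸ km = 3.61×10¹¹ m.
Flux: S = L/(4πd²) = 4.98×10²⁶/(4π×(3.61×10¹¹)²) = 304 W m⁻².
Energy balance: absorbed = emitted ⇒ πR²·S(1−A) = 4πR²·σT_eq⁴, so T_eq⁴ = S(1−A)/(4σ).
T_eq = [304 × 0.27 / (4 × 5.67×10⁻⁸)]^(1/4) = (3.62×10⁸)^(1/4) = 138 K.

T_eq ≈ 138 K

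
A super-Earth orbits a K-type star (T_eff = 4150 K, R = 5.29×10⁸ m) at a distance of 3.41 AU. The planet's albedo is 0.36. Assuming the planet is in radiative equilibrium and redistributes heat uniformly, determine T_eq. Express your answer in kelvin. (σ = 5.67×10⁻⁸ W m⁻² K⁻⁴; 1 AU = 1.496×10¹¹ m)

d = 3.41 AU = 5.10×10¹¹ m.
L = 4πR_⋆²σT_⋆⁴ = 4π(5.29×10⁸)² × 5.67×10⁻⁸ × (4150)⁴ = 5.91×10²⁵ W.
S = L/(4πd²) = 18.1 W m⁻².
Energy balance: absorbed = emitted ⇒ πR²·S(1−A) = 4πR²·σT_eq⁴, so T_eq⁴ = S(1−A)/(4σ).
T_eq = [18.1 × 0.64 / (4 × 5.67×10⁻⁸)]^(1/4) = (5.10×10⁷)^(1/4) = 84.5 K.

T_eq ≈ 84.5 K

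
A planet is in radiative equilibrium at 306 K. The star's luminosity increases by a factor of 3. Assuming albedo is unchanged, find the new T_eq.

T_eq ≈ 403 K

T_eq ∝ L^(1/4) · d^(−1/2).
T′ = 306 × 3^(1/4) = 403 K.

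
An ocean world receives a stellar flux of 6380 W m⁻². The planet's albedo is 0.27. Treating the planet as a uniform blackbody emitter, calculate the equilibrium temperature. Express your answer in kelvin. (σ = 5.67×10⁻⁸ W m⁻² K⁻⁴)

T_eq ≈ 379 K

Energy balance: absorbed = emitted ⇒ πR²·S(1−A) = 4πR²·σT_eq⁴, so T_eq⁴ = S(1−A)/(4σ).
T_eq = [6380 × 0.73 / (4 × 5.67×10⁻⁸)]^(1/4) = (2.05×10¹⁰)^(1/4) = 379 K.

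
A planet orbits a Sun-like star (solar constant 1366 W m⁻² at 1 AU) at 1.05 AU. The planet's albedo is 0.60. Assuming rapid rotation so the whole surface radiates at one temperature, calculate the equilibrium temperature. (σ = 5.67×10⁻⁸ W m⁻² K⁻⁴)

Flux at 1.05 AU: S = 1366/1.05² = 1240 W m⁻².
Energy balance: absorbed = emitted ⇒ πR²·S(1−A) = 4πR²·σT_eq⁴, so T_eq⁴ = S(1−A)/(4σ).
T_eq = [1240 × 0.40 / (4 × 5.67×10⁻⁸)]^(1/4) = (2.19×10⁹)^(1/4) = 216 K.

T_eq ≈ 216 K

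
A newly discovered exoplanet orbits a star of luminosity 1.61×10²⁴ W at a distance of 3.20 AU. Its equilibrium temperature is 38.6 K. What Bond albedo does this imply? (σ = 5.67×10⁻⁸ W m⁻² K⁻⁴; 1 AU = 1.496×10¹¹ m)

A ≈ 0.10

d = 3.20 AU = 4.79×10¹¹ m.
Flux: S = L/(4πd²) = 1.61×10²⁴/(4π×(4.79×10¹¹)²) = 0.559 W m⁻².
From T_eq⁴ = S(1−A)/(4σ): 1−A = 4σT_eq⁴/S.
1−A = 4 × 5.67×10⁻⁸ × (38.6)⁴ / 0.559 = 0.901.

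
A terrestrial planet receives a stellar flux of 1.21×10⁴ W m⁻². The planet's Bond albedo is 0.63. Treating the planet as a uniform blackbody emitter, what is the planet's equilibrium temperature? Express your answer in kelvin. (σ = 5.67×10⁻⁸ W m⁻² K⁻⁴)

T_eq ≈ 375 K

Energy balance: absorbed = emitted ⇒ πR²·S(1−A) = 4πR²·σT_eq⁴, so T_eq⁴ = S(1−A)/(4σ).
T_eq = [1.21×10⁴ × 0.37 / (4 × 5.67×10⁻⁸)]^(1/4) = (1.97×10¹⁰)^(1/4) = 375 K.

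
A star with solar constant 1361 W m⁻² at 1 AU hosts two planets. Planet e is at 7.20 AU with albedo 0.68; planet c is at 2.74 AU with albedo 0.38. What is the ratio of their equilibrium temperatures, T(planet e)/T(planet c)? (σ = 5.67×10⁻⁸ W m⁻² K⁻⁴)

T₁/T₂ ≈ 0.523

T_eq = [S₀(1−A)/(4σd²)]^(1/4), so T ∝ (1−A)^(1/4) / √d.
T₁ = [1361×0.32/(4×5.67×10⁻⁸×7.20²)]^(1/4) = 78.01 K.
T₂ = [1361×0.62/(4×5.67×10⁻⁸×2.74²)]^(1/4) = 149.20 K.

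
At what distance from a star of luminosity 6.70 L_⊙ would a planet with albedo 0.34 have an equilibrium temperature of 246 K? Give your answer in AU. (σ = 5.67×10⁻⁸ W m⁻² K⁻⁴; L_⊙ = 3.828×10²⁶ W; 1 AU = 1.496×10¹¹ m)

d ≈ 2.69 AU

L = 6.70 × 3.828×10²⁶ = 2.56×10²⁷ W.
From T_eq⁴ = L(1−A)/(16πσd²): d = √[L(1−A)/(16πσT_eq⁴)].
d = √[2.56×10²⁷ × 0.66 / (16π × 5.67×10⁻⁸ × (246)⁴)] = 4.03×10¹¹ m = 2.69 AU.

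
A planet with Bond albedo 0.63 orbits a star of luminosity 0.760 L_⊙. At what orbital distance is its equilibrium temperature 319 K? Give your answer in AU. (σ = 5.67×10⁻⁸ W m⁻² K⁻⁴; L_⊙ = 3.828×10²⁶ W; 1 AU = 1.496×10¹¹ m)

d ≈ 0.404 AU

L = 0.760 × 3.828×10²⁶ = 2.91×10²⁶ W.
From T_eq⁴ = L(1−A)/(16πσd²): d = √[L(1−A)/(16πσT_eq⁴)].
d = √[2.91×10²⁶ × 0.37 / (16π × 5.67×10⁻⁸ × (319)⁴)] = 6.04×10¹⁰ m = 0.404 AU.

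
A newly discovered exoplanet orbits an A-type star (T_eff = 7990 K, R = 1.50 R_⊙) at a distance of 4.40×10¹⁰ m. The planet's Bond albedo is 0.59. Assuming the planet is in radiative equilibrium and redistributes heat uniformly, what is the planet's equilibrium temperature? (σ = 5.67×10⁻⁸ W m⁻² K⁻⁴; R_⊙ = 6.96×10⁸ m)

R_⋆ = 1.50 × 6.96×10⁸ = 1.04×10⁹ m.
L = 4πR_⋆²σT_⋆⁴ = 4π(1.04×10⁹)² × 5.67×10⁻⁸ × (7990)⁴ = 3.17×10²⁷ W.
S = L/(4πd²) = 1.30×10⁵ W m⁻².
Energy balance: absorbed = emitted ⇒ πR²·S(1−A) = 4πR²·σT_eq⁴, so T_eq⁴ = S(1−A)/(4σ).
T_eq = [1.30×10⁵ × 0.41 / (4 × 5.67×10⁻⁸)]^(1/4) = (2.35×10¹¹)^(1/4) = 696 K.

T_eq ≈ 696 K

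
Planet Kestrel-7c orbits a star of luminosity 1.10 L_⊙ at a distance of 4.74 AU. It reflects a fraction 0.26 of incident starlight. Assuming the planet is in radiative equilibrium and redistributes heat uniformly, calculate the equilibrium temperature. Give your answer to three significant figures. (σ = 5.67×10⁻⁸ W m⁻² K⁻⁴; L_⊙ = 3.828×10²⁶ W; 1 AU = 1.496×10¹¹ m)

d = 4.74 AU = 7.09×10¹¹ m.
L = 1.10 × 3.828×10²⁶ = 4.21×10²⁶ W.
Flux: S = L/(4πd²) = 4.21×10²⁶/(4π×(7.09×10¹¹)²) = 66.6 W m⁻².
Energy balance: absorbed = emitted ⇒ πR²·S(1−A) = 4πR²·σT_eq⁴, so T_eq⁴ = S(1−A)/(4σ).
T_eq = [66.6 × 0.74 / (4 × 5.67×10⁻⁸)]^(1/4) = (2.17×10⁸)^(1/4) = 121 K.

T_eq ≈ 121 K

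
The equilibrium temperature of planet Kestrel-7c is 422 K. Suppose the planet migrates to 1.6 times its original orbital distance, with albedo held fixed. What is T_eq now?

T_eq ∝ L^(1/4) · d^(−1/2).
T′ = 422 / 1.6^(1/2) = 334 K.

T_eq ≈ 334 K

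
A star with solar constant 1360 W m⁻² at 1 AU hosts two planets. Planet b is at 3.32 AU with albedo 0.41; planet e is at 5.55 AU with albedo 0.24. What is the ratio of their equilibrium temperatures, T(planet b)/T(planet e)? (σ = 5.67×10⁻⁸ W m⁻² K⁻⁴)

T₁/T₂ ≈ 1.214

T_eq = [S₀(1−A)/(4σd²)]^(1/4), so T ∝ (1−A)^(1/4) / √d.
T₁ = [1360×0.59/(4×5.67×10⁻⁸×3.32²)]^(1/4) = 133.85 K.
T₂ = [1360×0.76/(4×5.67×10⁻⁸×5.55²)]^(1/4) = 110.29 K.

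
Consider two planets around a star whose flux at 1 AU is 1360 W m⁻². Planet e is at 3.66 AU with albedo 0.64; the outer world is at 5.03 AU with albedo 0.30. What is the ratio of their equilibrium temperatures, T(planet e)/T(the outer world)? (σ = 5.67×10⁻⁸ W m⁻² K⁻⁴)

T₁/T₂ ≈ 0.993

T_eq = [S₀(1−A)/(4σd²)]^(1/4), so T ∝ (1−A)^(1/4) / √d.
T₁ = [1360×0.36/(4×5.67×10⁻⁸×3.66²)]^(1/4) = 112.67 K.
T₂ = [1360×0.70/(4×5.67×10⁻⁸×5.03²)]^(1/4) = 113.49 K.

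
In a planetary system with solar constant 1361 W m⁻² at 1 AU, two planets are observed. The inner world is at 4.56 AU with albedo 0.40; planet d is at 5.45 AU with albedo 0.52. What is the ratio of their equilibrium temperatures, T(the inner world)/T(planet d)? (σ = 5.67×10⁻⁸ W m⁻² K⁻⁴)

T_eq = [S₀(1−A)/(4σd²)]^(1/4), so T ∝ (1−A)^(1/4) / √d.
T₁ = [1361×0.60/(4×5.67×10⁻⁸×4.56²)]^(1/4) = 114.71 K.
T₂ = [1361×0.48/(4×5.67×10⁻⁸×5.45²)]^(1/4) = 99.24 K.

T₁/T₂ ≈ 1.156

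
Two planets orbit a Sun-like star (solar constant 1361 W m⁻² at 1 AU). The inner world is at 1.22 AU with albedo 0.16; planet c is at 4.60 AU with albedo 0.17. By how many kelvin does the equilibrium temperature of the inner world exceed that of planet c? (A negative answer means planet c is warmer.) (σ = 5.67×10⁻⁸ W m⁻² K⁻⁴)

ΔT ≈ 117.4 K

T_eq = [S₀(1−A)/(4σd²)]^(1/4), so T ∝ (1−A)^(1/4) / √d.
T₁ = [1361×0.84/(4×5.67×10⁻⁸×1.22²)]^(1/4) = 241.24 K.
T₂ = [1361×0.83/(4×5.67×10⁻⁸×4.60²)]^(1/4) = 123.86 K.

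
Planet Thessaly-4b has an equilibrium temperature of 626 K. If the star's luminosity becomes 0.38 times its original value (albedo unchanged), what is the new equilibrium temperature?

T_eq ≈ 491 K

T_eq ∝ L^(1/4) · d^(−1/2).
T′ = 626 × 0.38^(1/4) = 491 K.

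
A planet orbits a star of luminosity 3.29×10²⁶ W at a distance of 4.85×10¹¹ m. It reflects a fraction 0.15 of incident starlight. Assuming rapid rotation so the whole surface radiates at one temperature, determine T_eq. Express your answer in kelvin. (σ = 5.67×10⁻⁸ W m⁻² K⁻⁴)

Flux: S = L/(4πd²) = 3.29×10²⁶/(4π×(4.85×10¹¹)²) = 111 W m⁻².
Energy balance: absorbed = emitted ⇒ πR²·S(1−A) = 4πR²·σT_eq⁴, so T_eq⁴ = S(1−A)/(4σ).
T_eq = [111 × 0.85 / (4 × 5.67×10⁻⁸)]^(1/4) = (4.17×10⁸)^(1/4) = 143 K.

T_eq ≈ 143 K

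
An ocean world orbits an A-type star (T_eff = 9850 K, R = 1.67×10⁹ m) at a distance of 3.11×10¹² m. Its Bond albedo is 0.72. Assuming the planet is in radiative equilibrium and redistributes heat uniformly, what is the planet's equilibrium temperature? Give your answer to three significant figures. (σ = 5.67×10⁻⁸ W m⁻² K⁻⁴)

L = 4πR_⋆²σT_⋆⁴ = 4π(1.67×10⁹)² × 5.67×10⁻⁸ × (9850)⁴ = 1.87×10²⁸ W.
S = L/(4πd²) = 154 W m⁻².
Energy balance: absorbed = emitted ⇒ πR²·S(1−A) = 4πR²·σT_eq⁴, so T_eq⁴ = S(1−A)/(4σ).
T_eq = [154 × 0.28 / (4 × 5.67×10⁻⁸)]^(1/4) = (1.90×10⁸)^(1/4) = 117 K.

T_eq ≈ 117 K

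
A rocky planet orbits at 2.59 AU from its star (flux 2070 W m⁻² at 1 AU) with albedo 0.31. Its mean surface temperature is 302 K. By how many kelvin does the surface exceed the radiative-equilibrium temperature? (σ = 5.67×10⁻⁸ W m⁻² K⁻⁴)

S = 2070/2.59² = 308.6 W m⁻².
T_eq = [S(1−A)/(4σ)]^(1/4) = [308.6×0.69/(4×5.67×10⁻⁸)]^(1/4) = 175.0 K.
ΔT = T_surf − T_eq = 302 − 175.0.

ΔT ≈ 127.0 K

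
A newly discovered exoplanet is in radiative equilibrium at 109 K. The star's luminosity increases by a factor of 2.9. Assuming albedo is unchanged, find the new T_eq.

T_eq ≈ 142 K

T_eq ∝ L^(1/4) · d^(−1/2).
T′ = 109 × 2.9^(1/4) = 142 K.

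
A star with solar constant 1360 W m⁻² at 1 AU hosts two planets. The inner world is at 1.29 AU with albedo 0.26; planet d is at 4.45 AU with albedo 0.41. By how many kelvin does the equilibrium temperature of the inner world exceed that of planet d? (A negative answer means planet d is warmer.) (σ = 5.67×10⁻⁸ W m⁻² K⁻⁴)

ΔT ≈ 111.6 K

T_eq = [S₀(1−A)/(4σd²)]^(1/4), so T ∝ (1−A)^(1/4) / √d.
T₁ = [1360×0.74/(4×5.67×10⁻⁸×1.29²)]^(1/4) = 227.24 K.
T₂ = [1360×0.59/(4×5.67×10⁻⁸×4.45²)]^(1/4) = 115.61 K.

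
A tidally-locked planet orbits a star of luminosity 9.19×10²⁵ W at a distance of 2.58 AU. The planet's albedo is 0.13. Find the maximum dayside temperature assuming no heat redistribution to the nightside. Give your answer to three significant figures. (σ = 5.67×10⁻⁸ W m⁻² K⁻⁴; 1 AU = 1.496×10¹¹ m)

T_ss ≈ 166 K

d = 2.58 AU = 3.86×10¹¹ m.
Flux: S = L/(4πd²) = 9.19×10²⁵/(4π×(3.86×10¹¹)²) = 49.1 W m⁻².
With no redistribution each surface element balances locally: S(1−A) = σT⁴.
T = [49.1 × 0.87 / 5.67×10⁻⁸]^(1/4) = (7.53×10⁸)^(1/4) = 166 K.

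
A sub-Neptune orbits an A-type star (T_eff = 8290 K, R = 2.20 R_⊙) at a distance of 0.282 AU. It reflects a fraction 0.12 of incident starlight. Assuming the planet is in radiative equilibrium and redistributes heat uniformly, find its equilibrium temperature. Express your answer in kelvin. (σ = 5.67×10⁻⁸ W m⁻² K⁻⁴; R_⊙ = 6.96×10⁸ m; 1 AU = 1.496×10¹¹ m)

R_⋆ = 2.20 × 6.96×10⁸ = 1.53×10⁹ m.
d = 0.282 AU = 4.22×10¹⁰ m.
L = 4πR_⋆²σT_⋆⁴ = 4π(1.53×10⁹)² × 5.67×10⁻⁸ × (8290)⁴ = 7.89×10²⁷ W.
S = L/(4πd²) = 3.53×10⁵ W m⁻².
Energy balance: absorbed = emitted ⇒ πR²·S(1−A) = 4πR²·σT_eq⁴, so T_eq⁴ = S(1−A)/(4σ).
T_eq = [3.53×10⁵ × 0.88 / (4 × 5.67×10⁻⁸)]^(1/4) = (1.37×10¹²)^(1/4) = 1080 K.

T_eq ≈ 1080 K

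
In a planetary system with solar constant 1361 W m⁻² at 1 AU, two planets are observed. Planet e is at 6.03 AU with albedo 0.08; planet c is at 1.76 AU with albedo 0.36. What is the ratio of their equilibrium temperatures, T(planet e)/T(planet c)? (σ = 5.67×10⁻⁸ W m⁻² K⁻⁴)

T₁/T₂ ≈ 0.592

T_eq = [S₀(1−A)/(4σd²)]^(1/4), so T ∝ (1−A)^(1/4) / √d.
T₁ = [1361×0.92/(4×5.67×10⁻⁸×6.03²)]^(1/4) = 111.00 K.
T₂ = [1361×0.64/(4×5.67×10⁻⁸×1.76²)]^(1/4) = 187.65 K.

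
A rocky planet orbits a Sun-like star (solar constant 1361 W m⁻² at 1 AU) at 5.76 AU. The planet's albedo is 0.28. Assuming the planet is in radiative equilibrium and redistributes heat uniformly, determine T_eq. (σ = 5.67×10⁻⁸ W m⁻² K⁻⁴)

Flux at 5.76 AU: S = 1361/5.76² = 41.0 W m⁻².
Energy balance: absorbed = emitted ⇒ πR²·S(1−A) = 4πR²·σT_eq⁴, so T_eq⁴ = S(1−A)/(4σ).
T_eq = [41.0 × 0.72 / (4 × 5.67×10⁻⁸)]^(1/4) = (1.30×10⁸)^(1/4) = 107 K.

T_eq ≈ 107 K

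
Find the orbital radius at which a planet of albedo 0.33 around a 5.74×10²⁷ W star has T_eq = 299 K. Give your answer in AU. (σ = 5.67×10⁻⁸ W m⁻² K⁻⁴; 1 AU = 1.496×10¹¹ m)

From T_eq⁴ = L(1−A)/(16πσd²): d = √[L(1−A)/(16πσT_eq⁴)].
d = √[5.74×10²⁷ × 0.67 / (16π × 5.67×10⁻⁸ × (299)⁴)] = 4.11×10¹¹ m = 2.75 AU.

d ≈ 2.75 AU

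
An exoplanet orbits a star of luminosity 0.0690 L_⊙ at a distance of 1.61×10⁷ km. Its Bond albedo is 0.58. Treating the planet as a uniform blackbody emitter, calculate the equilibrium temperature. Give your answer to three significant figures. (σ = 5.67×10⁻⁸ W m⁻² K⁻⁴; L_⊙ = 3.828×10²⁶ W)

T_eq ≈ 350 K

d = 1.61×10⁷ km = 1.61×10¹⁰ m.
L = 0.0690 × 3.828×10²⁶ = 2.64×10²⁵ W.
Flux: S = L/(4πd²) = 2.64×10²⁵/(4π×(1.61×10¹⁰)²) = 8110 W m⁻².
Energy balance: absorbed = emitted ⇒ πR²·S(1−A) = 4πR²·σT_eq⁴, so T_eq⁴ = S(1−A)/(4σ).
T_eq = [8110 × 0.42 / (4 × 5.67×10⁻⁸)]^(1/4) = (1.50×10¹⁰)^(1/4) = 350 K.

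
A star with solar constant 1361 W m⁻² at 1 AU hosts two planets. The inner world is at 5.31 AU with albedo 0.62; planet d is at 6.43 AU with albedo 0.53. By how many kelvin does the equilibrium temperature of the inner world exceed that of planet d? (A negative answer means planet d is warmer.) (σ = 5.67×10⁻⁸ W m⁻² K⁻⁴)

T_eq = [S₀(1−A)/(4σd²)]^(1/4), so T ∝ (1−A)^(1/4) / √d.
T₁ = [1361×0.38/(4×5.67×10⁻⁸×5.31²)]^(1/4) = 94.83 K.
T₂ = [1361×0.47/(4×5.67×10⁻⁸×6.43²)]^(1/4) = 90.88 K.

ΔT ≈ 4.0 K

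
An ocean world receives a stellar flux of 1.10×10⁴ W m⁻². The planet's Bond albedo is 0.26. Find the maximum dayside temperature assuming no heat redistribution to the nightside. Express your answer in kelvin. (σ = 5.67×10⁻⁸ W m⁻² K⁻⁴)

T_ss ≈ 616 K

With no redistribution each surface element balances locally: S(1−A) = σT⁴.
T = [1.10×10⁴ × 0.74 / 5.67×10⁻⁸]^(1/4) = (1.44×10¹¹)^(1/4) = 616 K.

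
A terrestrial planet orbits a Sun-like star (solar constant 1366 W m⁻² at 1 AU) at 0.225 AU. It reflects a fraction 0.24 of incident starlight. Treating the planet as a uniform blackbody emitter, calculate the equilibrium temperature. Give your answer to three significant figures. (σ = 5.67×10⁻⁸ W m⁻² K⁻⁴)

T_eq ≈ 548 K

Flux at 0.225 AU: S = 1366/0.225² = 2.70×10⁴ W m⁻².
Energy balance: absorbed = emitted ⇒ πR²·S(1−A) = 4πR²·σT_eq⁴, so T_eq⁴ = S(1−A)/(4σ).
T_eq = [2.70×10⁴ × 0.76 / (4 × 5.67×10⁻⁸)]^(1/4) = (9.04×10¹⁰)^(1/4) = 548 K.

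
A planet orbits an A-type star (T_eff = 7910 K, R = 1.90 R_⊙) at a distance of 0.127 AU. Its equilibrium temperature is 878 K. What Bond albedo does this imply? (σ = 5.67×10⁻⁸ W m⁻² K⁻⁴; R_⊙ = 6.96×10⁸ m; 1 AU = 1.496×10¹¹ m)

A ≈ 0.87

R_⋆ = 1.90 × 6.96×10⁸ = 1.32×10⁹ m.
d = 0.127 AU = 1.90×10¹⁰ m.
L = 4πR_⋆²σT_⋆⁴ = 4π(1.32×10⁹)² × 5.67×10⁻⁸ × (7910)⁴ = 4.88×10²⁷ W.
S = L/(4πd²) = 1.08×10⁶ W m⁻².
From T_eq⁴ = S(1−A)/(4σ): 1−A = 4σT_eq⁴/S.
1−A = 4 × 5.67×10⁻⁸ × (878)⁴ / 1.08×10⁶ = 0.125.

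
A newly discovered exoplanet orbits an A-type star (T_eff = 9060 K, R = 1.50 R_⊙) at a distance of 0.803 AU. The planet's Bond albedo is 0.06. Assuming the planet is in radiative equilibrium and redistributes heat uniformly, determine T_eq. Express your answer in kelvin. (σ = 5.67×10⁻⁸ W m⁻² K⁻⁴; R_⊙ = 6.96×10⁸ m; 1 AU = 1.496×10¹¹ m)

R_⋆ = 1.50 × 6.96×10⁸ = 1.04×10⁹ m.
d = 0.803 AU = 1.20×10¹¹ m.
L = 4πR_⋆²σT_⋆⁴ = 4π(1.04×10⁹)² × 5.67×10⁻⁸ × (9060)⁴ = 5.23×10²⁷ W.
S = L/(4πd²) = 2.89×10⁴ W m⁻².
Energy balance: absorbed = emitted ⇒ πR²·S(1−A) = 4πR²·σT_eq⁴, so T_eq⁴ = S(1−A)/(4σ).
T_eq = [2.89×10⁴ × 0.94 / (4 × 5.67×10⁻⁸)]^(1/4) = (1.20×10¹¹)^(1/4) = 588 K.

T_eq ≈ 588 K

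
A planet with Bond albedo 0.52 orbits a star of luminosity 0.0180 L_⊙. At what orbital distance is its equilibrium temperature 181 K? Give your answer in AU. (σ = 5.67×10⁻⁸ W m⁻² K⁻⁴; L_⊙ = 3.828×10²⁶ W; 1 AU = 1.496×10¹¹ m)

L = 0.0180 × 3.828×10²⁶ = 6.89×10²⁴ W.
From T_eq⁴ = L(1−A)/(16πσd²): d = √[L(1−A)/(16πσT_eq⁴)].
d = √[6.89×10²⁴ × 0.48 / (16π × 5.67×10⁻⁸ × (181)⁴)] = 3.29×10¹⁰ m = 0.220 AU.

d ≈ 0.220 AU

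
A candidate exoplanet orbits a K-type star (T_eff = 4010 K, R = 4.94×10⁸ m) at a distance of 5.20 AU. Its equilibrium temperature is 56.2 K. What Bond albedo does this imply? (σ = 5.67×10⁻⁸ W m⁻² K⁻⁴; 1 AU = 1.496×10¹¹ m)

A ≈ 0.62

d = 5.20 AU = 7.78×10¹¹ m.
L = 4πR_⋆²σT_⋆⁴ = 4π(4.94×10⁸)² × 5.67×10⁻⁸ × (4010)⁴ = 4.50×10²⁵ W.
S = L/(4πd²) = 5.91 W m⁻².
From T_eq⁴ = S(1−A)/(4σ): 1−A = 4σT_eq⁴/S.
1−A = 4 × 5.67×10⁻⁸ × (56.2)⁴ / 5.91 = 0.383.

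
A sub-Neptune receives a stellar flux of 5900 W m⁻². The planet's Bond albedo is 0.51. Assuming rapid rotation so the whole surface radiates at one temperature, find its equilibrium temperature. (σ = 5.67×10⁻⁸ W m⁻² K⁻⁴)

Energy balance: absorbed = emitted ⇒ πR²·S(1−A) = 4πR²·σT_eq⁴, so T_eq⁴ = S(1−A)/(4σ).
T_eq = [5900 × 0.49 / (4 × 5.67×10⁻⁸)]^(1/4) = (1.27×10¹⁰)^(1/4) = 336 K.

T_eq ≈ 336 K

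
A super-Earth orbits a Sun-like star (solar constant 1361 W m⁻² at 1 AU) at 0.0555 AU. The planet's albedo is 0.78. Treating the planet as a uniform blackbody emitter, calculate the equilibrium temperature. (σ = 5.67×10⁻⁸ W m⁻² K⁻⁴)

Flux at 0.0555 AU: S = 1361/0.0555² = 4.42×10⁵ W m⁻².
Energy balance: absorbed = emitted ⇒ πR²·S(1−A) = 4πR²·σT_eq⁴, so T_eq⁴ = S(1−A)/(4σ).
T_eq = [4.42×10⁵ × 0.22 / (4 × 5.67×10⁻⁸)]^(1/4) = (4.29×10¹¹)^(1/4) = 809 K.

T_eq ≈ 809 K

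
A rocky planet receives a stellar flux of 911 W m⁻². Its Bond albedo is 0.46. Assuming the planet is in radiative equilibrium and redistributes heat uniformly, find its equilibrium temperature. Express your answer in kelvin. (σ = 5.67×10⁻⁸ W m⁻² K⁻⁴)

T_eq ≈ 216 K

Energy balance: absorbed = emitted ⇒ πR²·S(1−A) = 4πR²·σT_eq⁴, so T_eq⁴ = S(1−A)/(4σ).
T_eq = [911 × 0.54 / (4 × 5.67×10⁻⁸)]^(1/4) = (2.17×10⁹)^(1/4) = 216 K.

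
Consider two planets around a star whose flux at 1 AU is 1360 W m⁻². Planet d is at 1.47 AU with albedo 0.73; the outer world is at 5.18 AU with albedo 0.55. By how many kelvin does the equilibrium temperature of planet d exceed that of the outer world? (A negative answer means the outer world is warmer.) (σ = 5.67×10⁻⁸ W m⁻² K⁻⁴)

ΔT ≈ 65.3 K

T_eq = [S₀(1−A)/(4σd²)]^(1/4), so T ∝ (1−A)^(1/4) / √d.
T₁ = [1360×0.27/(4×5.67×10⁻⁸×1.47²)]^(1/4) = 165.45 K.
T₂ = [1360×0.45/(4×5.67×10⁻⁸×5.18²)]^(1/4) = 100.14 K.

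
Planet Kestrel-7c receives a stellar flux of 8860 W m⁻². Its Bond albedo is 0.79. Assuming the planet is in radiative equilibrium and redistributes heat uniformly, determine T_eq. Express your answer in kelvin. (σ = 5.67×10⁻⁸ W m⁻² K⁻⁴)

Energy balance: absorbed = emitted ⇒ πR²·S(1−A) = 4πR²·σT_eq⁴, so T_eq⁴ = S(1−A)/(4σ).
T_eq = [8860 × 0.21 / (4 × 5.67×10⁻⁸)]^(1/4) = (8.20×10⁹)^(1/4) = 301 K.

T_eq ≈ 301 K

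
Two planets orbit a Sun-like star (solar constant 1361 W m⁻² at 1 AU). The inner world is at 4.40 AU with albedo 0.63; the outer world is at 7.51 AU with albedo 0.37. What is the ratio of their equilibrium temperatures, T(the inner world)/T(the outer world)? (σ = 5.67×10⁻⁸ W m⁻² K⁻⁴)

T_eq = [S₀(1−A)/(4σd²)]^(1/4), so T ∝ (1−A)^(1/4) / √d.
T₁ = [1361×0.37/(4×5.67×10⁻⁸×4.40²)]^(1/4) = 103.49 K.
T₂ = [1361×0.63/(4×5.67×10⁻⁸×7.51²)]^(1/4) = 90.48 K.

T₁/T₂ ≈ 1.144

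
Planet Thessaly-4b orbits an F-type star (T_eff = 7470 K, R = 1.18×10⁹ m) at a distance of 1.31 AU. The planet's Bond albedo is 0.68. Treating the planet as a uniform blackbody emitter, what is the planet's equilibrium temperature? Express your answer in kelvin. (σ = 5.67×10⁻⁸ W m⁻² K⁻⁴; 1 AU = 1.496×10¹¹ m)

d = 1.31 AU = 1.96×10¹¹ m.
L = 4πR_⋆²σT_⋆⁴ = 4π(1.18×10⁹)² × 5.67×10⁻⁸ × (7470)⁴ = 3.09×10²⁷ W.
S = L/(4πd²) = 6400 W m⁻².
Energy balance: absorbed = emitted ⇒ πR²·S(1−A) = 4πR²·σT_eq⁴, so T_eq⁴ = S(1−A)/(4σ).
T_eq = [6400 × 0.32 / (4 × 5.67×10⁻⁸)]^(1/4) = (9.03×10⁹)^(1/4) = 308 K.

T_eq ≈ 308 K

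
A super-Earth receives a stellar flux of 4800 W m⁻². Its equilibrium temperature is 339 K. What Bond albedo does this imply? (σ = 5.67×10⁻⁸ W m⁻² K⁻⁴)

From T_eq⁴ = S(1−A)/(4σ): 1−A = 4σT_eq⁴/S.
1−A = 4 × 5.67×10⁻⁸ × (339)⁴ / 4800 = 0.624.

A ≈ 0.38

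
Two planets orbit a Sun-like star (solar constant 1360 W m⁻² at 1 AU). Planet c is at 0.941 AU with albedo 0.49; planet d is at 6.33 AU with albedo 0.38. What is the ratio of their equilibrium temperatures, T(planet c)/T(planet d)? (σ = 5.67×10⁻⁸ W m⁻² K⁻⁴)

T₁/T₂ ≈ 2.470

T_eq = [S₀(1−A)/(4σd²)]^(1/4), so T ∝ (1−A)^(1/4) / √d.
T₁ = [1360×0.51/(4×5.67×10⁻⁸×0.941²)]^(1/4) = 242.42 K.
T₂ = [1360×0.62/(4×5.67×10⁻⁸×6.33²)]^(1/4) = 98.15 K.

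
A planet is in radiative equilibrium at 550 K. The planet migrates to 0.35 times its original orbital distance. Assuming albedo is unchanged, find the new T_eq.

T_eq ≈ 930 K

T_eq ∝ L^(1/4) · d^(−1/2).
T′ = 550 / 0.35^(1/2) = 930 K.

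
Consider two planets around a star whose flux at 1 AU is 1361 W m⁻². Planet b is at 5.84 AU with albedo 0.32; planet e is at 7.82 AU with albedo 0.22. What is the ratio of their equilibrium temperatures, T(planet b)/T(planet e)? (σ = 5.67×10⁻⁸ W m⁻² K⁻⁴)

T₁/T₂ ≈ 1.118

T_eq = [S₀(1−A)/(4σd²)]^(1/4), so T ∝ (1−A)^(1/4) / √d.
T₁ = [1361×0.68/(4×5.67×10⁻⁸×5.84²)]^(1/4) = 104.59 K.
T₂ = [1361×0.78/(4×5.67×10⁻⁸×7.82²)]^(1/4) = 93.53 K.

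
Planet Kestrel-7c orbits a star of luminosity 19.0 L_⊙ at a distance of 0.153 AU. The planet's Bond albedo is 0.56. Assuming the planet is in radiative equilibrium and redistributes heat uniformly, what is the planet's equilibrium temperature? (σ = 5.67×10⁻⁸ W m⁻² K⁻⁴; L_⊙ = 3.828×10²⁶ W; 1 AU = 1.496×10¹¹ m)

d = 0.153 AU = 2.29×10¹⁰ m.
L = 19.0 × 3.828×10²⁶ = 7.27×10²⁷ W.
Flux: S = L/(4πd²) = 7.27×10²⁷/(4π×(2.29×10¹⁰)²) = 1.10×10⁶ W m⁻².
Energy balance: absorbed = emitted ⇒ πR²·S(1−A) = 4πR²·σT_eq⁴, so T_eq⁴ = S(1−A)/(4σ).
T_eq = [1.10×10⁶ × 0.44 / (4 × 5.67×10⁻⁸)]^(1/4) = (2.14×10¹²)^(1/4) = 1210 K.

T_eq ≈ 1210 K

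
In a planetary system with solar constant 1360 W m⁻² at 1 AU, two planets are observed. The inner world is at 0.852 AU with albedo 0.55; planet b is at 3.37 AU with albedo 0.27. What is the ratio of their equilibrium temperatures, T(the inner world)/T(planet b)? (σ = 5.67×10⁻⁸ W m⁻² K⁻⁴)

T_eq = [S₀(1−A)/(4σd²)]^(1/4), so T ∝ (1−A)^(1/4) / √d.
T₁ = [1360×0.45/(4×5.67×10⁻⁸×0.852²)]^(1/4) = 246.92 K.
T₂ = [1360×0.73/(4×5.67×10⁻⁸×3.37²)]^(1/4) = 140.12 K.

T₁/T₂ ≈ 1.762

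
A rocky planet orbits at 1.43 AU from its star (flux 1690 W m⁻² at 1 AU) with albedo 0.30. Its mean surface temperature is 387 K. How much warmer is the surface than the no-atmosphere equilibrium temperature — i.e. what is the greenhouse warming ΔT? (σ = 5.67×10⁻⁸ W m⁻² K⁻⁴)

S = 1690/1.43² = 826.4 W m⁻².
T_eq = [S(1−A)/(4σ)]^(1/4) = [826.4×0.70/(4×5.67×10⁻⁸)]^(1/4) = 224.7 K.
ΔT = T_surf − T_eq = 387 − 224.7.

ΔT ≈ 162.3 K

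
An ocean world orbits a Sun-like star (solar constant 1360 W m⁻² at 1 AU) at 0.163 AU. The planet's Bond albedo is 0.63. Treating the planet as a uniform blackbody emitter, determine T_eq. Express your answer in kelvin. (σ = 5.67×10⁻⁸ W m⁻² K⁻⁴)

T_eq ≈ 538 K

Flux at 0.163 AU: S = 1360/0.163² = 5.12×10⁴ W m⁻².
Energy balance: absorbed = emitted ⇒ πR²·S(1−A) = 4πR²·σT_eq⁴, so T_eq⁴ = S(1−A)/(4σ).
T_eq = [5.12×10⁴ × 0.37 / (4 × 5.67×10⁻⁸)]^(1/4) = (8.35×10¹⁰)^(1/4) = 538 K.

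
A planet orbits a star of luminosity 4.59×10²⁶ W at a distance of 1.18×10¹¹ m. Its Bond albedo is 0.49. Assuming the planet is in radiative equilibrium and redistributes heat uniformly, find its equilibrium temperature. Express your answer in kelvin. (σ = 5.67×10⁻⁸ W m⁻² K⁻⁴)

T_eq ≈ 277 K

Flux: S = L/(4πd²) = 4.59×10²⁶/(4π×(1.18×10¹¹)²) = 2620 W m⁻².
Energy balance: absorbed = emitted ⇒ πR²·S(1−A) = 4πR²·σT_eq⁴, so T_eq⁴ = S(1−A)/(4σ).
T_eq = [2620 × 0.51 / (4 × 5.67×10⁻⁸)]^(1/4) = (5.90×10⁹)^(1/4) = 277 K.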